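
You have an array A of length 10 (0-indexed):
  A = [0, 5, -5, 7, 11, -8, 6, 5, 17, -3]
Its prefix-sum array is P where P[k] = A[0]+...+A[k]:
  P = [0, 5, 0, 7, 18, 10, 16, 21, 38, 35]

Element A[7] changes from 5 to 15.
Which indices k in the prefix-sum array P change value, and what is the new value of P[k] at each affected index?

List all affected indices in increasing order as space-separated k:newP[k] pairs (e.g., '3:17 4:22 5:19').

Answer: 7:31 8:48 9:45

Derivation:
P[k] = A[0] + ... + A[k]
P[k] includes A[7] iff k >= 7
Affected indices: 7, 8, ..., 9; delta = 10
  P[7]: 21 + 10 = 31
  P[8]: 38 + 10 = 48
  P[9]: 35 + 10 = 45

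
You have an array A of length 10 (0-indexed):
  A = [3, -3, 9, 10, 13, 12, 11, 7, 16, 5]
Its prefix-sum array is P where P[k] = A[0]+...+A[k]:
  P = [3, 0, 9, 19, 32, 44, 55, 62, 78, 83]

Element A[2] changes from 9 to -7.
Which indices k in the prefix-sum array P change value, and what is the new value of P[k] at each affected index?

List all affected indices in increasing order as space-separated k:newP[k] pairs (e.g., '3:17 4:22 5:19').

Answer: 2:-7 3:3 4:16 5:28 6:39 7:46 8:62 9:67

Derivation:
P[k] = A[0] + ... + A[k]
P[k] includes A[2] iff k >= 2
Affected indices: 2, 3, ..., 9; delta = -16
  P[2]: 9 + -16 = -7
  P[3]: 19 + -16 = 3
  P[4]: 32 + -16 = 16
  P[5]: 44 + -16 = 28
  P[6]: 55 + -16 = 39
  P[7]: 62 + -16 = 46
  P[8]: 78 + -16 = 62
  P[9]: 83 + -16 = 67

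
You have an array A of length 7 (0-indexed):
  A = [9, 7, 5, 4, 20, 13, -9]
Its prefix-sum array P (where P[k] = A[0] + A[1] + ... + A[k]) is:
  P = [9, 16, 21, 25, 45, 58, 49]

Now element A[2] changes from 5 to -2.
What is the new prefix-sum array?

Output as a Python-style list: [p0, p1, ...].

Change: A[2] 5 -> -2, delta = -7
P[k] for k < 2: unchanged (A[2] not included)
P[k] for k >= 2: shift by delta = -7
  P[0] = 9 + 0 = 9
  P[1] = 16 + 0 = 16
  P[2] = 21 + -7 = 14
  P[3] = 25 + -7 = 18
  P[4] = 45 + -7 = 38
  P[5] = 58 + -7 = 51
  P[6] = 49 + -7 = 42

Answer: [9, 16, 14, 18, 38, 51, 42]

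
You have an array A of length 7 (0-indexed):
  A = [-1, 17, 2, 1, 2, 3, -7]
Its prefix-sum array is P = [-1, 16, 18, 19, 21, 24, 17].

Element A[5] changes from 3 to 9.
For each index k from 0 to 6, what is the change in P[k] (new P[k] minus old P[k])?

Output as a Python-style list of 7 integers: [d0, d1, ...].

Element change: A[5] 3 -> 9, delta = 6
For k < 5: P[k] unchanged, delta_P[k] = 0
For k >= 5: P[k] shifts by exactly 6
Delta array: [0, 0, 0, 0, 0, 6, 6]

Answer: [0, 0, 0, 0, 0, 6, 6]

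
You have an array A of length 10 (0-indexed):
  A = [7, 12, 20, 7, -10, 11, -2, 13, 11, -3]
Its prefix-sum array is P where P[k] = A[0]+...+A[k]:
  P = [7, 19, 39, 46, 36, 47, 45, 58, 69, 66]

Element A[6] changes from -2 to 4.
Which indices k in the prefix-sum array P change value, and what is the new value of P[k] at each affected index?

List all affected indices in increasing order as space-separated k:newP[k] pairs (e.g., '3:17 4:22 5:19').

Answer: 6:51 7:64 8:75 9:72

Derivation:
P[k] = A[0] + ... + A[k]
P[k] includes A[6] iff k >= 6
Affected indices: 6, 7, ..., 9; delta = 6
  P[6]: 45 + 6 = 51
  P[7]: 58 + 6 = 64
  P[8]: 69 + 6 = 75
  P[9]: 66 + 6 = 72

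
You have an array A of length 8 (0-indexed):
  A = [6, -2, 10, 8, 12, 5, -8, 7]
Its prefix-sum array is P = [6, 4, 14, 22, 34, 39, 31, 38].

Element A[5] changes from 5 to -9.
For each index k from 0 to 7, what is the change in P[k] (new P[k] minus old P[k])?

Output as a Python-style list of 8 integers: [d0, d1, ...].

Element change: A[5] 5 -> -9, delta = -14
For k < 5: P[k] unchanged, delta_P[k] = 0
For k >= 5: P[k] shifts by exactly -14
Delta array: [0, 0, 0, 0, 0, -14, -14, -14]

Answer: [0, 0, 0, 0, 0, -14, -14, -14]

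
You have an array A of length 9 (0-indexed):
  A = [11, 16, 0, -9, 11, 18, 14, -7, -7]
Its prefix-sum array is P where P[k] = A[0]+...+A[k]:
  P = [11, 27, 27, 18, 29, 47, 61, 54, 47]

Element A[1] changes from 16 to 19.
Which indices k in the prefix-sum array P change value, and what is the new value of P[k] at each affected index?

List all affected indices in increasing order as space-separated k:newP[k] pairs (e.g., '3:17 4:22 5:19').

Answer: 1:30 2:30 3:21 4:32 5:50 6:64 7:57 8:50

Derivation:
P[k] = A[0] + ... + A[k]
P[k] includes A[1] iff k >= 1
Affected indices: 1, 2, ..., 8; delta = 3
  P[1]: 27 + 3 = 30
  P[2]: 27 + 3 = 30
  P[3]: 18 + 3 = 21
  P[4]: 29 + 3 = 32
  P[5]: 47 + 3 = 50
  P[6]: 61 + 3 = 64
  P[7]: 54 + 3 = 57
  P[8]: 47 + 3 = 50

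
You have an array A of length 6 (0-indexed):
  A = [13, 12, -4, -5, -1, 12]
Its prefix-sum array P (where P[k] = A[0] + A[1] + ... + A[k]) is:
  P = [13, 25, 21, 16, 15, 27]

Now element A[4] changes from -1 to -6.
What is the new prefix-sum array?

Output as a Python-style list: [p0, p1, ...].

Change: A[4] -1 -> -6, delta = -5
P[k] for k < 4: unchanged (A[4] not included)
P[k] for k >= 4: shift by delta = -5
  P[0] = 13 + 0 = 13
  P[1] = 25 + 0 = 25
  P[2] = 21 + 0 = 21
  P[3] = 16 + 0 = 16
  P[4] = 15 + -5 = 10
  P[5] = 27 + -5 = 22

Answer: [13, 25, 21, 16, 10, 22]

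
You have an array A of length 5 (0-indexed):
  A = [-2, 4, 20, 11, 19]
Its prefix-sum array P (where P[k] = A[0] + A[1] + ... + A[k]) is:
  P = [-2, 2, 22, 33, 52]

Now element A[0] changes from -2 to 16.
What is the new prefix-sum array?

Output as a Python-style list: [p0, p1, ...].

Answer: [16, 20, 40, 51, 70]

Derivation:
Change: A[0] -2 -> 16, delta = 18
P[k] for k < 0: unchanged (A[0] not included)
P[k] for k >= 0: shift by delta = 18
  P[0] = -2 + 18 = 16
  P[1] = 2 + 18 = 20
  P[2] = 22 + 18 = 40
  P[3] = 33 + 18 = 51
  P[4] = 52 + 18 = 70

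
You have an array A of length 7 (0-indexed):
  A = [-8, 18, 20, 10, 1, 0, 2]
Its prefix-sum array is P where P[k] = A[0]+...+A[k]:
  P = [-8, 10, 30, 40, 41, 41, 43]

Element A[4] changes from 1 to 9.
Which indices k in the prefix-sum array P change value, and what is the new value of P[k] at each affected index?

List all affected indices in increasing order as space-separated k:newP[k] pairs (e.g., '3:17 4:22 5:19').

P[k] = A[0] + ... + A[k]
P[k] includes A[4] iff k >= 4
Affected indices: 4, 5, ..., 6; delta = 8
  P[4]: 41 + 8 = 49
  P[5]: 41 + 8 = 49
  P[6]: 43 + 8 = 51

Answer: 4:49 5:49 6:51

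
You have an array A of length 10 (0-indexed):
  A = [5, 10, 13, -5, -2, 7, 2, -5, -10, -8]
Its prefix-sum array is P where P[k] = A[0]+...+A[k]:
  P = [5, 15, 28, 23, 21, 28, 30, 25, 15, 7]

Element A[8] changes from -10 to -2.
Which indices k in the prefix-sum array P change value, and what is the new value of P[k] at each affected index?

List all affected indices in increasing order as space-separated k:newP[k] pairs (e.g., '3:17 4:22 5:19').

P[k] = A[0] + ... + A[k]
P[k] includes A[8] iff k >= 8
Affected indices: 8, 9, ..., 9; delta = 8
  P[8]: 15 + 8 = 23
  P[9]: 7 + 8 = 15

Answer: 8:23 9:15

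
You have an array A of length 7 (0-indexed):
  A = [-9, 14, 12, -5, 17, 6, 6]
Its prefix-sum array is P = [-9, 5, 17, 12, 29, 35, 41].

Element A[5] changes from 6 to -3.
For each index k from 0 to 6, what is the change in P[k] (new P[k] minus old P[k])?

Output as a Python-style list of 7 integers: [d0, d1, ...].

Element change: A[5] 6 -> -3, delta = -9
For k < 5: P[k] unchanged, delta_P[k] = 0
For k >= 5: P[k] shifts by exactly -9
Delta array: [0, 0, 0, 0, 0, -9, -9]

Answer: [0, 0, 0, 0, 0, -9, -9]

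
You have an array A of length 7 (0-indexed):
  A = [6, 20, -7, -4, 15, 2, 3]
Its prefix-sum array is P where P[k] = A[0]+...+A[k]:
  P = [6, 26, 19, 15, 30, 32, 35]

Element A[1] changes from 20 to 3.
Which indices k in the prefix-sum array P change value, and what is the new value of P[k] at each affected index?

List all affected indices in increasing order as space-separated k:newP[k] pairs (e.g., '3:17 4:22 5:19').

Answer: 1:9 2:2 3:-2 4:13 5:15 6:18

Derivation:
P[k] = A[0] + ... + A[k]
P[k] includes A[1] iff k >= 1
Affected indices: 1, 2, ..., 6; delta = -17
  P[1]: 26 + -17 = 9
  P[2]: 19 + -17 = 2
  P[3]: 15 + -17 = -2
  P[4]: 30 + -17 = 13
  P[5]: 32 + -17 = 15
  P[6]: 35 + -17 = 18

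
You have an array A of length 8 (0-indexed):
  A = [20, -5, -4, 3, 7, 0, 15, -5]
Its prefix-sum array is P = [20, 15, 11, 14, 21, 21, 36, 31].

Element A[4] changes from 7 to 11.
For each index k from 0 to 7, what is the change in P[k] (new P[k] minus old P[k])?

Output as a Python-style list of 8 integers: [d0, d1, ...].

Answer: [0, 0, 0, 0, 4, 4, 4, 4]

Derivation:
Element change: A[4] 7 -> 11, delta = 4
For k < 4: P[k] unchanged, delta_P[k] = 0
For k >= 4: P[k] shifts by exactly 4
Delta array: [0, 0, 0, 0, 4, 4, 4, 4]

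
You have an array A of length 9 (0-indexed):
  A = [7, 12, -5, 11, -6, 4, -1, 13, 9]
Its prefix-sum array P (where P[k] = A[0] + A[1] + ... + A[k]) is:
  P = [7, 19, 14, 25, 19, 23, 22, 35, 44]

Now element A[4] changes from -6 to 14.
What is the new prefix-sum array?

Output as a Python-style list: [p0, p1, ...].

Answer: [7, 19, 14, 25, 39, 43, 42, 55, 64]

Derivation:
Change: A[4] -6 -> 14, delta = 20
P[k] for k < 4: unchanged (A[4] not included)
P[k] for k >= 4: shift by delta = 20
  P[0] = 7 + 0 = 7
  P[1] = 19 + 0 = 19
  P[2] = 14 + 0 = 14
  P[3] = 25 + 0 = 25
  P[4] = 19 + 20 = 39
  P[5] = 23 + 20 = 43
  P[6] = 22 + 20 = 42
  P[7] = 35 + 20 = 55
  P[8] = 44 + 20 = 64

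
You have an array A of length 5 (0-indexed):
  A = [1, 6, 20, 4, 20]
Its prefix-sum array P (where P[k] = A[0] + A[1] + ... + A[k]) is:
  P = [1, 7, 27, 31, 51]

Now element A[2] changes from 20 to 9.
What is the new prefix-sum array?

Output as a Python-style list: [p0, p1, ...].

Answer: [1, 7, 16, 20, 40]

Derivation:
Change: A[2] 20 -> 9, delta = -11
P[k] for k < 2: unchanged (A[2] not included)
P[k] for k >= 2: shift by delta = -11
  P[0] = 1 + 0 = 1
  P[1] = 7 + 0 = 7
  P[2] = 27 + -11 = 16
  P[3] = 31 + -11 = 20
  P[4] = 51 + -11 = 40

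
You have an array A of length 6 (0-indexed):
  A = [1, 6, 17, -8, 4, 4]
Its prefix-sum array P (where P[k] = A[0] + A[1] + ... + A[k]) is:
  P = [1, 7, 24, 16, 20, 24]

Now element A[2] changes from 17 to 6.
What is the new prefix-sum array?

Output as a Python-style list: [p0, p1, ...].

Change: A[2] 17 -> 6, delta = -11
P[k] for k < 2: unchanged (A[2] not included)
P[k] for k >= 2: shift by delta = -11
  P[0] = 1 + 0 = 1
  P[1] = 7 + 0 = 7
  P[2] = 24 + -11 = 13
  P[3] = 16 + -11 = 5
  P[4] = 20 + -11 = 9
  P[5] = 24 + -11 = 13

Answer: [1, 7, 13, 5, 9, 13]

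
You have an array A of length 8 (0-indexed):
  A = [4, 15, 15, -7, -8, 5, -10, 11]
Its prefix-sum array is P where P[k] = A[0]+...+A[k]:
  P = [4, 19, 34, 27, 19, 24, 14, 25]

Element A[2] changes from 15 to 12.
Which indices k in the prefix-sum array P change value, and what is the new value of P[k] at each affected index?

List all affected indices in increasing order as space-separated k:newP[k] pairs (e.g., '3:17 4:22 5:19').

Answer: 2:31 3:24 4:16 5:21 6:11 7:22

Derivation:
P[k] = A[0] + ... + A[k]
P[k] includes A[2] iff k >= 2
Affected indices: 2, 3, ..., 7; delta = -3
  P[2]: 34 + -3 = 31
  P[3]: 27 + -3 = 24
  P[4]: 19 + -3 = 16
  P[5]: 24 + -3 = 21
  P[6]: 14 + -3 = 11
  P[7]: 25 + -3 = 22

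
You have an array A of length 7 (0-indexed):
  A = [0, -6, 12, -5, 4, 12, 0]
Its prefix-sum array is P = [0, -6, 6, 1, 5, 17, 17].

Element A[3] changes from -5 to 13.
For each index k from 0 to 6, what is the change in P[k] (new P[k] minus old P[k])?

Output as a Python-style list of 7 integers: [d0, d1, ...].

Answer: [0, 0, 0, 18, 18, 18, 18]

Derivation:
Element change: A[3] -5 -> 13, delta = 18
For k < 3: P[k] unchanged, delta_P[k] = 0
For k >= 3: P[k] shifts by exactly 18
Delta array: [0, 0, 0, 18, 18, 18, 18]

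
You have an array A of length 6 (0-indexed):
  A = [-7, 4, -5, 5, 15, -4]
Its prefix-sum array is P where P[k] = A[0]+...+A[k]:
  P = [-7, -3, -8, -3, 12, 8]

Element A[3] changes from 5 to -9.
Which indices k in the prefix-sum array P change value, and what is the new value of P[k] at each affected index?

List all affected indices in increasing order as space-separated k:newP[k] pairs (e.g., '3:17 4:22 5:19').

Answer: 3:-17 4:-2 5:-6

Derivation:
P[k] = A[0] + ... + A[k]
P[k] includes A[3] iff k >= 3
Affected indices: 3, 4, ..., 5; delta = -14
  P[3]: -3 + -14 = -17
  P[4]: 12 + -14 = -2
  P[5]: 8 + -14 = -6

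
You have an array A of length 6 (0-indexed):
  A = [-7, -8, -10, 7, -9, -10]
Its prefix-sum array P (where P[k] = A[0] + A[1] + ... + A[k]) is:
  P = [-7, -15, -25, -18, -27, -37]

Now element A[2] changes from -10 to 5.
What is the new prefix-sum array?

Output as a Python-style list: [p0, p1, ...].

Change: A[2] -10 -> 5, delta = 15
P[k] for k < 2: unchanged (A[2] not included)
P[k] for k >= 2: shift by delta = 15
  P[0] = -7 + 0 = -7
  P[1] = -15 + 0 = -15
  P[2] = -25 + 15 = -10
  P[3] = -18 + 15 = -3
  P[4] = -27 + 15 = -12
  P[5] = -37 + 15 = -22

Answer: [-7, -15, -10, -3, -12, -22]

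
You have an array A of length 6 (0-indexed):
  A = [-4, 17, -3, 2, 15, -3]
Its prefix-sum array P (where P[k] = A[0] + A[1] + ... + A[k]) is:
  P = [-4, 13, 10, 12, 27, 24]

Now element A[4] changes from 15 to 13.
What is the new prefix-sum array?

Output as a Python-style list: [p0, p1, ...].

Change: A[4] 15 -> 13, delta = -2
P[k] for k < 4: unchanged (A[4] not included)
P[k] for k >= 4: shift by delta = -2
  P[0] = -4 + 0 = -4
  P[1] = 13 + 0 = 13
  P[2] = 10 + 0 = 10
  P[3] = 12 + 0 = 12
  P[4] = 27 + -2 = 25
  P[5] = 24 + -2 = 22

Answer: [-4, 13, 10, 12, 25, 22]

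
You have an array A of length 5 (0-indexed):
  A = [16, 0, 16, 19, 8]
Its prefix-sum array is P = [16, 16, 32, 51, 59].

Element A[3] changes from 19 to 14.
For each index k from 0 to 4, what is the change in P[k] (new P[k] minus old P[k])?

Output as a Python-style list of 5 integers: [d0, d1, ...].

Element change: A[3] 19 -> 14, delta = -5
For k < 3: P[k] unchanged, delta_P[k] = 0
For k >= 3: P[k] shifts by exactly -5
Delta array: [0, 0, 0, -5, -5]

Answer: [0, 0, 0, -5, -5]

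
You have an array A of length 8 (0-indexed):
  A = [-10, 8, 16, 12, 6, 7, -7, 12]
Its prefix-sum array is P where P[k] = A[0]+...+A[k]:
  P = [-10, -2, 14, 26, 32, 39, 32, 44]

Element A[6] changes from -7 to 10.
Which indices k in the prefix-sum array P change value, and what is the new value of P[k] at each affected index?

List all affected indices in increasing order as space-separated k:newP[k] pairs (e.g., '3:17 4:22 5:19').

Answer: 6:49 7:61

Derivation:
P[k] = A[0] + ... + A[k]
P[k] includes A[6] iff k >= 6
Affected indices: 6, 7, ..., 7; delta = 17
  P[6]: 32 + 17 = 49
  P[7]: 44 + 17 = 61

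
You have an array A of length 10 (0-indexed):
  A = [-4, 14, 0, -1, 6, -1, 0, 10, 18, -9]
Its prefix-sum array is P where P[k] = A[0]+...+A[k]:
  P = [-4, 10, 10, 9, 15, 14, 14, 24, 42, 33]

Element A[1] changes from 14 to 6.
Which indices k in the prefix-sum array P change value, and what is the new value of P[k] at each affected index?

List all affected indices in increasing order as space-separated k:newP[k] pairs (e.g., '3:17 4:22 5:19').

P[k] = A[0] + ... + A[k]
P[k] includes A[1] iff k >= 1
Affected indices: 1, 2, ..., 9; delta = -8
  P[1]: 10 + -8 = 2
  P[2]: 10 + -8 = 2
  P[3]: 9 + -8 = 1
  P[4]: 15 + -8 = 7
  P[5]: 14 + -8 = 6
  P[6]: 14 + -8 = 6
  P[7]: 24 + -8 = 16
  P[8]: 42 + -8 = 34
  P[9]: 33 + -8 = 25

Answer: 1:2 2:2 3:1 4:7 5:6 6:6 7:16 8:34 9:25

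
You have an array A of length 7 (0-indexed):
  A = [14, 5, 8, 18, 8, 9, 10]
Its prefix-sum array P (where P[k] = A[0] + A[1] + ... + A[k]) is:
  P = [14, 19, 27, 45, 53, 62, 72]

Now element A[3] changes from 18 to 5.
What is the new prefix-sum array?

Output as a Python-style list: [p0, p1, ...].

Change: A[3] 18 -> 5, delta = -13
P[k] for k < 3: unchanged (A[3] not included)
P[k] for k >= 3: shift by delta = -13
  P[0] = 14 + 0 = 14
  P[1] = 19 + 0 = 19
  P[2] = 27 + 0 = 27
  P[3] = 45 + -13 = 32
  P[4] = 53 + -13 = 40
  P[5] = 62 + -13 = 49
  P[6] = 72 + -13 = 59

Answer: [14, 19, 27, 32, 40, 49, 59]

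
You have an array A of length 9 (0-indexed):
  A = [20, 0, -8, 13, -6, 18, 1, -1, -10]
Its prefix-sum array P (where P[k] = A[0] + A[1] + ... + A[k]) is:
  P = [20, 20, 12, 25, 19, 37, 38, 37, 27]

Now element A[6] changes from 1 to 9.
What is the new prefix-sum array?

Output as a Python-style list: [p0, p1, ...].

Change: A[6] 1 -> 9, delta = 8
P[k] for k < 6: unchanged (A[6] not included)
P[k] for k >= 6: shift by delta = 8
  P[0] = 20 + 0 = 20
  P[1] = 20 + 0 = 20
  P[2] = 12 + 0 = 12
  P[3] = 25 + 0 = 25
  P[4] = 19 + 0 = 19
  P[5] = 37 + 0 = 37
  P[6] = 38 + 8 = 46
  P[7] = 37 + 8 = 45
  P[8] = 27 + 8 = 35

Answer: [20, 20, 12, 25, 19, 37, 46, 45, 35]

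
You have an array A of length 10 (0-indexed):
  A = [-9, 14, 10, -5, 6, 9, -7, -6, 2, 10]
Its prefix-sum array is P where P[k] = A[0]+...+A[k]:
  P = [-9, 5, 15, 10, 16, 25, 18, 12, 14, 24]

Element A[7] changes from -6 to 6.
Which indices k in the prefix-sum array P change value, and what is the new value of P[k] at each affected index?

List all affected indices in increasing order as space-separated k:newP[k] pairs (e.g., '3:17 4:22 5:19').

Answer: 7:24 8:26 9:36

Derivation:
P[k] = A[0] + ... + A[k]
P[k] includes A[7] iff k >= 7
Affected indices: 7, 8, ..., 9; delta = 12
  P[7]: 12 + 12 = 24
  P[8]: 14 + 12 = 26
  P[9]: 24 + 12 = 36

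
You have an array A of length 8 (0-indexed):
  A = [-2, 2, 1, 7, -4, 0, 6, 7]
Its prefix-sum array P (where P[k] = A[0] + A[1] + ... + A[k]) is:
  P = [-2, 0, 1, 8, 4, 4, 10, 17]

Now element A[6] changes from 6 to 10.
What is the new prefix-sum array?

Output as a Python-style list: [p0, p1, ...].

Answer: [-2, 0, 1, 8, 4, 4, 14, 21]

Derivation:
Change: A[6] 6 -> 10, delta = 4
P[k] for k < 6: unchanged (A[6] not included)
P[k] for k >= 6: shift by delta = 4
  P[0] = -2 + 0 = -2
  P[1] = 0 + 0 = 0
  P[2] = 1 + 0 = 1
  P[3] = 8 + 0 = 8
  P[4] = 4 + 0 = 4
  P[5] = 4 + 0 = 4
  P[6] = 10 + 4 = 14
  P[7] = 17 + 4 = 21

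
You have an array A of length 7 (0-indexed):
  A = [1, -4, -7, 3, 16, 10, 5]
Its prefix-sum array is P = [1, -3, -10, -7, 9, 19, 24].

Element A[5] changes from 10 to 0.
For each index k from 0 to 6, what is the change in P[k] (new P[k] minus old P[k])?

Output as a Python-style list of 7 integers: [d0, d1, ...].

Answer: [0, 0, 0, 0, 0, -10, -10]

Derivation:
Element change: A[5] 10 -> 0, delta = -10
For k < 5: P[k] unchanged, delta_P[k] = 0
For k >= 5: P[k] shifts by exactly -10
Delta array: [0, 0, 0, 0, 0, -10, -10]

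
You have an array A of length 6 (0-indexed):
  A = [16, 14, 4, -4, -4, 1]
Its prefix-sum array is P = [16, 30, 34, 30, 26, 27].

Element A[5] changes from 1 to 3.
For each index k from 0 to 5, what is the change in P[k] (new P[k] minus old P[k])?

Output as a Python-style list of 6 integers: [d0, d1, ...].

Answer: [0, 0, 0, 0, 0, 2]

Derivation:
Element change: A[5] 1 -> 3, delta = 2
For k < 5: P[k] unchanged, delta_P[k] = 0
For k >= 5: P[k] shifts by exactly 2
Delta array: [0, 0, 0, 0, 0, 2]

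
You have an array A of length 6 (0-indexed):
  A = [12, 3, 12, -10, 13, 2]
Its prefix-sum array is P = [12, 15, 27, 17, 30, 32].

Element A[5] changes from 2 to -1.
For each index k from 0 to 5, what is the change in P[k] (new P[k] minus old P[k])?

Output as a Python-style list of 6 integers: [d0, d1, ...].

Element change: A[5] 2 -> -1, delta = -3
For k < 5: P[k] unchanged, delta_P[k] = 0
For k >= 5: P[k] shifts by exactly -3
Delta array: [0, 0, 0, 0, 0, -3]

Answer: [0, 0, 0, 0, 0, -3]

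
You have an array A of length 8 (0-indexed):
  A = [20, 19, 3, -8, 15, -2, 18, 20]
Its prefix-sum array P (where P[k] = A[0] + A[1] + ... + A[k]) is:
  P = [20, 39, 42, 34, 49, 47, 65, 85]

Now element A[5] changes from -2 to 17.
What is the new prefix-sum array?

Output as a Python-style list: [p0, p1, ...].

Change: A[5] -2 -> 17, delta = 19
P[k] for k < 5: unchanged (A[5] not included)
P[k] for k >= 5: shift by delta = 19
  P[0] = 20 + 0 = 20
  P[1] = 39 + 0 = 39
  P[2] = 42 + 0 = 42
  P[3] = 34 + 0 = 34
  P[4] = 49 + 0 = 49
  P[5] = 47 + 19 = 66
  P[6] = 65 + 19 = 84
  P[7] = 85 + 19 = 104

Answer: [20, 39, 42, 34, 49, 66, 84, 104]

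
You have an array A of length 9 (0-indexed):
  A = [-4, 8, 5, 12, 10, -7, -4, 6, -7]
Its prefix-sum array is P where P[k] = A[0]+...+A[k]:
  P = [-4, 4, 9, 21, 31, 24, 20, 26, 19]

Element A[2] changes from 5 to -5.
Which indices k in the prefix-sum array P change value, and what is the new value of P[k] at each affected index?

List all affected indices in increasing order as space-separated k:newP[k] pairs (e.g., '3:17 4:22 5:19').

Answer: 2:-1 3:11 4:21 5:14 6:10 7:16 8:9

Derivation:
P[k] = A[0] + ... + A[k]
P[k] includes A[2] iff k >= 2
Affected indices: 2, 3, ..., 8; delta = -10
  P[2]: 9 + -10 = -1
  P[3]: 21 + -10 = 11
  P[4]: 31 + -10 = 21
  P[5]: 24 + -10 = 14
  P[6]: 20 + -10 = 10
  P[7]: 26 + -10 = 16
  P[8]: 19 + -10 = 9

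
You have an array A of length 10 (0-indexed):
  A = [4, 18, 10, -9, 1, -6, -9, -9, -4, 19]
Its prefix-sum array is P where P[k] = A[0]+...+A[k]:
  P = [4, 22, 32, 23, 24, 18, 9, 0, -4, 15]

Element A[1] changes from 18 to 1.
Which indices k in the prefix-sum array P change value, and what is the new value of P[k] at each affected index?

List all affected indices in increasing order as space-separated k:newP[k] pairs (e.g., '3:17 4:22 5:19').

P[k] = A[0] + ... + A[k]
P[k] includes A[1] iff k >= 1
Affected indices: 1, 2, ..., 9; delta = -17
  P[1]: 22 + -17 = 5
  P[2]: 32 + -17 = 15
  P[3]: 23 + -17 = 6
  P[4]: 24 + -17 = 7
  P[5]: 18 + -17 = 1
  P[6]: 9 + -17 = -8
  P[7]: 0 + -17 = -17
  P[8]: -4 + -17 = -21
  P[9]: 15 + -17 = -2

Answer: 1:5 2:15 3:6 4:7 5:1 6:-8 7:-17 8:-21 9:-2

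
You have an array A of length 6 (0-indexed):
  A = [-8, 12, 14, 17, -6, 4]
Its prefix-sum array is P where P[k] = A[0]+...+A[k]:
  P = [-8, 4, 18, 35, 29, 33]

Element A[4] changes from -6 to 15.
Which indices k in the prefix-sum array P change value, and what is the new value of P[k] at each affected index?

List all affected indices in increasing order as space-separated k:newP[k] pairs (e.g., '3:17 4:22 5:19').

P[k] = A[0] + ... + A[k]
P[k] includes A[4] iff k >= 4
Affected indices: 4, 5, ..., 5; delta = 21
  P[4]: 29 + 21 = 50
  P[5]: 33 + 21 = 54

Answer: 4:50 5:54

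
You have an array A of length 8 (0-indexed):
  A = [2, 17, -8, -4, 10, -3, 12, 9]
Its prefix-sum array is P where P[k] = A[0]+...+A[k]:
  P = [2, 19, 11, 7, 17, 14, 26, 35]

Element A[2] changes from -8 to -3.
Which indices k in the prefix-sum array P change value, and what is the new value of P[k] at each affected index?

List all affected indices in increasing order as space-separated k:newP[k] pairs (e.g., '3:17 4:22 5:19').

Answer: 2:16 3:12 4:22 5:19 6:31 7:40

Derivation:
P[k] = A[0] + ... + A[k]
P[k] includes A[2] iff k >= 2
Affected indices: 2, 3, ..., 7; delta = 5
  P[2]: 11 + 5 = 16
  P[3]: 7 + 5 = 12
  P[4]: 17 + 5 = 22
  P[5]: 14 + 5 = 19
  P[6]: 26 + 5 = 31
  P[7]: 35 + 5 = 40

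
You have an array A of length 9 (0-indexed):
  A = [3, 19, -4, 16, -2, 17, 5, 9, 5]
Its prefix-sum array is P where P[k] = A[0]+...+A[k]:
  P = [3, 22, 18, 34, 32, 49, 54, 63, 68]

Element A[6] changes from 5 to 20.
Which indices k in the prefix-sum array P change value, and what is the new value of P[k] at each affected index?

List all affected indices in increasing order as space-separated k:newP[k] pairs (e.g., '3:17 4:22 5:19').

Answer: 6:69 7:78 8:83

Derivation:
P[k] = A[0] + ... + A[k]
P[k] includes A[6] iff k >= 6
Affected indices: 6, 7, ..., 8; delta = 15
  P[6]: 54 + 15 = 69
  P[7]: 63 + 15 = 78
  P[8]: 68 + 15 = 83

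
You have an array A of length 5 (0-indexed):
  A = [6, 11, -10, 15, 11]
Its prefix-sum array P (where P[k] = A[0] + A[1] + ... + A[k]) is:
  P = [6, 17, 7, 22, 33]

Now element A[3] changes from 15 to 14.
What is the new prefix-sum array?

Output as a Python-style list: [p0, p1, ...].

Change: A[3] 15 -> 14, delta = -1
P[k] for k < 3: unchanged (A[3] not included)
P[k] for k >= 3: shift by delta = -1
  P[0] = 6 + 0 = 6
  P[1] = 17 + 0 = 17
  P[2] = 7 + 0 = 7
  P[3] = 22 + -1 = 21
  P[4] = 33 + -1 = 32

Answer: [6, 17, 7, 21, 32]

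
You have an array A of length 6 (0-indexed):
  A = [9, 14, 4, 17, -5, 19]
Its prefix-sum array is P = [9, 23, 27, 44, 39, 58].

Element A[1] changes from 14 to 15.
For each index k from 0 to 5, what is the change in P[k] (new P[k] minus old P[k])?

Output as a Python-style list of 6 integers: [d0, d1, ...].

Answer: [0, 1, 1, 1, 1, 1]

Derivation:
Element change: A[1] 14 -> 15, delta = 1
For k < 1: P[k] unchanged, delta_P[k] = 0
For k >= 1: P[k] shifts by exactly 1
Delta array: [0, 1, 1, 1, 1, 1]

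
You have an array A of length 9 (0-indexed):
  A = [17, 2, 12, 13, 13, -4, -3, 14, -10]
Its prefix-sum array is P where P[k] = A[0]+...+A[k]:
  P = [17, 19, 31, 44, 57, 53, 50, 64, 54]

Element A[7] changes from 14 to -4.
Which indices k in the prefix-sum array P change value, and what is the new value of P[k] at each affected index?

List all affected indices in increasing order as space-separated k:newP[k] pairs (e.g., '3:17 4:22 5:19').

P[k] = A[0] + ... + A[k]
P[k] includes A[7] iff k >= 7
Affected indices: 7, 8, ..., 8; delta = -18
  P[7]: 64 + -18 = 46
  P[8]: 54 + -18 = 36

Answer: 7:46 8:36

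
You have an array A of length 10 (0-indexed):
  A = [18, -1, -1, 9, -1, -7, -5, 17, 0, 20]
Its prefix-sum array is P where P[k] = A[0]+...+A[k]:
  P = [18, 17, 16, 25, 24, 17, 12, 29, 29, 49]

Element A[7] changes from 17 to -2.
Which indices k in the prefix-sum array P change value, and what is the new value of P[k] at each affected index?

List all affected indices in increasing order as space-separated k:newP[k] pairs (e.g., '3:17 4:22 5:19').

P[k] = A[0] + ... + A[k]
P[k] includes A[7] iff k >= 7
Affected indices: 7, 8, ..., 9; delta = -19
  P[7]: 29 + -19 = 10
  P[8]: 29 + -19 = 10
  P[9]: 49 + -19 = 30

Answer: 7:10 8:10 9:30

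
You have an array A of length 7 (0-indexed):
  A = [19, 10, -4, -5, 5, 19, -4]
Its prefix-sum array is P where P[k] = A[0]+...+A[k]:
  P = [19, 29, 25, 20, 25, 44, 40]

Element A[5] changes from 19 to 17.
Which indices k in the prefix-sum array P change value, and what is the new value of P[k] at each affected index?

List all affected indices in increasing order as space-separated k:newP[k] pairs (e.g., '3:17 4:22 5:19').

Answer: 5:42 6:38

Derivation:
P[k] = A[0] + ... + A[k]
P[k] includes A[5] iff k >= 5
Affected indices: 5, 6, ..., 6; delta = -2
  P[5]: 44 + -2 = 42
  P[6]: 40 + -2 = 38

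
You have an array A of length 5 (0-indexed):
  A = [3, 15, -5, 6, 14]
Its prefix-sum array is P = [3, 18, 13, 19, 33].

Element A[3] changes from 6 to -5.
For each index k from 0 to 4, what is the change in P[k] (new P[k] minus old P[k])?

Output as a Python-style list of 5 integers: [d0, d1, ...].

Element change: A[3] 6 -> -5, delta = -11
For k < 3: P[k] unchanged, delta_P[k] = 0
For k >= 3: P[k] shifts by exactly -11
Delta array: [0, 0, 0, -11, -11]

Answer: [0, 0, 0, -11, -11]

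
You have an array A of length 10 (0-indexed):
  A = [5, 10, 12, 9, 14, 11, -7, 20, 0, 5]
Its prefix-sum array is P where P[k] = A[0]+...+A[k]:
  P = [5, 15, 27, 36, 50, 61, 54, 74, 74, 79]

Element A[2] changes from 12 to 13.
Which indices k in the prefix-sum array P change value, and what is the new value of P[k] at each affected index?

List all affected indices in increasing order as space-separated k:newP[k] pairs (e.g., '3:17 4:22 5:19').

P[k] = A[0] + ... + A[k]
P[k] includes A[2] iff k >= 2
Affected indices: 2, 3, ..., 9; delta = 1
  P[2]: 27 + 1 = 28
  P[3]: 36 + 1 = 37
  P[4]: 50 + 1 = 51
  P[5]: 61 + 1 = 62
  P[6]: 54 + 1 = 55
  P[7]: 74 + 1 = 75
  P[8]: 74 + 1 = 75
  P[9]: 79 + 1 = 80

Answer: 2:28 3:37 4:51 5:62 6:55 7:75 8:75 9:80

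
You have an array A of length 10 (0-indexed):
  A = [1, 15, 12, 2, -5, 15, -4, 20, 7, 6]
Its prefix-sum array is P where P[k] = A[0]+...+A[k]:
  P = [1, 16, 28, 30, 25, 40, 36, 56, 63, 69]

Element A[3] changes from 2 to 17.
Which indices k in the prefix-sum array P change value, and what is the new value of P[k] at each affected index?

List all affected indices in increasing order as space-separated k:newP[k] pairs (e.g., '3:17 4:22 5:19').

Answer: 3:45 4:40 5:55 6:51 7:71 8:78 9:84

Derivation:
P[k] = A[0] + ... + A[k]
P[k] includes A[3] iff k >= 3
Affected indices: 3, 4, ..., 9; delta = 15
  P[3]: 30 + 15 = 45
  P[4]: 25 + 15 = 40
  P[5]: 40 + 15 = 55
  P[6]: 36 + 15 = 51
  P[7]: 56 + 15 = 71
  P[8]: 63 + 15 = 78
  P[9]: 69 + 15 = 84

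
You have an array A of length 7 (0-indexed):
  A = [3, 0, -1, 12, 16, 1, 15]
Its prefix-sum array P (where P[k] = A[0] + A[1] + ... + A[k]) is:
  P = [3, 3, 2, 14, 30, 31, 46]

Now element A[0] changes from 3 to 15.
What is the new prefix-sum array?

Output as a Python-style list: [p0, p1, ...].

Answer: [15, 15, 14, 26, 42, 43, 58]

Derivation:
Change: A[0] 3 -> 15, delta = 12
P[k] for k < 0: unchanged (A[0] not included)
P[k] for k >= 0: shift by delta = 12
  P[0] = 3 + 12 = 15
  P[1] = 3 + 12 = 15
  P[2] = 2 + 12 = 14
  P[3] = 14 + 12 = 26
  P[4] = 30 + 12 = 42
  P[5] = 31 + 12 = 43
  P[6] = 46 + 12 = 58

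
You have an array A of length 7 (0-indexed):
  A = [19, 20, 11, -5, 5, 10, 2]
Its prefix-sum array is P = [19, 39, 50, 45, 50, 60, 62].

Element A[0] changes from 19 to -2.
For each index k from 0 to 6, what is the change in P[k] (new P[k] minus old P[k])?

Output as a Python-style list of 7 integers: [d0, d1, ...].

Element change: A[0] 19 -> -2, delta = -21
For k < 0: P[k] unchanged, delta_P[k] = 0
For k >= 0: P[k] shifts by exactly -21
Delta array: [-21, -21, -21, -21, -21, -21, -21]

Answer: [-21, -21, -21, -21, -21, -21, -21]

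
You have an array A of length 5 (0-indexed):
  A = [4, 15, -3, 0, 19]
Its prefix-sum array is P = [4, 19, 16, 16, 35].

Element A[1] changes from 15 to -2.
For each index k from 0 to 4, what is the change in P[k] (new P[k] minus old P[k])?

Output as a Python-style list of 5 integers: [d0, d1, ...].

Answer: [0, -17, -17, -17, -17]

Derivation:
Element change: A[1] 15 -> -2, delta = -17
For k < 1: P[k] unchanged, delta_P[k] = 0
For k >= 1: P[k] shifts by exactly -17
Delta array: [0, -17, -17, -17, -17]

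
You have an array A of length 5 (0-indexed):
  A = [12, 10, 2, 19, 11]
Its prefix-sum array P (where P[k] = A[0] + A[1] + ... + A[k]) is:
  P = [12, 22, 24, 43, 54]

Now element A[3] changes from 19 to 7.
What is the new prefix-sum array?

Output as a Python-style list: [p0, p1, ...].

Change: A[3] 19 -> 7, delta = -12
P[k] for k < 3: unchanged (A[3] not included)
P[k] for k >= 3: shift by delta = -12
  P[0] = 12 + 0 = 12
  P[1] = 22 + 0 = 22
  P[2] = 24 + 0 = 24
  P[3] = 43 + -12 = 31
  P[4] = 54 + -12 = 42

Answer: [12, 22, 24, 31, 42]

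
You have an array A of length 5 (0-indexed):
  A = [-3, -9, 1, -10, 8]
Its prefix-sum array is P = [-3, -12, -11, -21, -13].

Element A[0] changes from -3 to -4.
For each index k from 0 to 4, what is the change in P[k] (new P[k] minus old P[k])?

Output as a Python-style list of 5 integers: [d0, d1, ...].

Element change: A[0] -3 -> -4, delta = -1
For k < 0: P[k] unchanged, delta_P[k] = 0
For k >= 0: P[k] shifts by exactly -1
Delta array: [-1, -1, -1, -1, -1]

Answer: [-1, -1, -1, -1, -1]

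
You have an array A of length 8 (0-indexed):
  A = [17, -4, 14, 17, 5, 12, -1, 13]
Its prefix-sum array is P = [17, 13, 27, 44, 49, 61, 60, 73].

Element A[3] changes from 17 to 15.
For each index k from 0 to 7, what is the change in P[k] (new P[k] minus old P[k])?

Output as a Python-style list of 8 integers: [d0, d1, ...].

Answer: [0, 0, 0, -2, -2, -2, -2, -2]

Derivation:
Element change: A[3] 17 -> 15, delta = -2
For k < 3: P[k] unchanged, delta_P[k] = 0
For k >= 3: P[k] shifts by exactly -2
Delta array: [0, 0, 0, -2, -2, -2, -2, -2]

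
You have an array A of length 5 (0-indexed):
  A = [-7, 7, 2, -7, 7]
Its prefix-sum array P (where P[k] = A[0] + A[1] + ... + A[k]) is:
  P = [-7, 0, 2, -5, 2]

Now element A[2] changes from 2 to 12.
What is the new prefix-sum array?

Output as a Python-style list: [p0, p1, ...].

Answer: [-7, 0, 12, 5, 12]

Derivation:
Change: A[2] 2 -> 12, delta = 10
P[k] for k < 2: unchanged (A[2] not included)
P[k] for k >= 2: shift by delta = 10
  P[0] = -7 + 0 = -7
  P[1] = 0 + 0 = 0
  P[2] = 2 + 10 = 12
  P[3] = -5 + 10 = 5
  P[4] = 2 + 10 = 12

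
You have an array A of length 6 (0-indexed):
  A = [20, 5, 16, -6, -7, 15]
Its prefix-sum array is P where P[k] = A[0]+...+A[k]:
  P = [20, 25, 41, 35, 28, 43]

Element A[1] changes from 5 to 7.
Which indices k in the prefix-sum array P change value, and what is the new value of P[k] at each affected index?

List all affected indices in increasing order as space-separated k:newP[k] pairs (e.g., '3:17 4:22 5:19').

Answer: 1:27 2:43 3:37 4:30 5:45

Derivation:
P[k] = A[0] + ... + A[k]
P[k] includes A[1] iff k >= 1
Affected indices: 1, 2, ..., 5; delta = 2
  P[1]: 25 + 2 = 27
  P[2]: 41 + 2 = 43
  P[3]: 35 + 2 = 37
  P[4]: 28 + 2 = 30
  P[5]: 43 + 2 = 45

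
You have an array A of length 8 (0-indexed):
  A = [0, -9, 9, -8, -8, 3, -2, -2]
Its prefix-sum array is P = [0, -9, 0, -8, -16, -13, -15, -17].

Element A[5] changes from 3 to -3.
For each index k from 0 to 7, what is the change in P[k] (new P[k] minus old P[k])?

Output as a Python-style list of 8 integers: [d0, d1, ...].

Element change: A[5] 3 -> -3, delta = -6
For k < 5: P[k] unchanged, delta_P[k] = 0
For k >= 5: P[k] shifts by exactly -6
Delta array: [0, 0, 0, 0, 0, -6, -6, -6]

Answer: [0, 0, 0, 0, 0, -6, -6, -6]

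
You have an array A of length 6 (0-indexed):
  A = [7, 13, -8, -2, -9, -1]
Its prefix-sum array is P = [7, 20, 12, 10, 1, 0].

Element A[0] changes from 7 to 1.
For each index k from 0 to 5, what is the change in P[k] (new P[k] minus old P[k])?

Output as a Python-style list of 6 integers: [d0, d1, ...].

Answer: [-6, -6, -6, -6, -6, -6]

Derivation:
Element change: A[0] 7 -> 1, delta = -6
For k < 0: P[k] unchanged, delta_P[k] = 0
For k >= 0: P[k] shifts by exactly -6
Delta array: [-6, -6, -6, -6, -6, -6]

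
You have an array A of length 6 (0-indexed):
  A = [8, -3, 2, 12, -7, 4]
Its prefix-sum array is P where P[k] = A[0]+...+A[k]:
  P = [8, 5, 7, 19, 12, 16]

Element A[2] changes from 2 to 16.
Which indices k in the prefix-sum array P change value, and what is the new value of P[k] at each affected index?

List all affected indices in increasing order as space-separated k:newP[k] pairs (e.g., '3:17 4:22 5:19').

Answer: 2:21 3:33 4:26 5:30

Derivation:
P[k] = A[0] + ... + A[k]
P[k] includes A[2] iff k >= 2
Affected indices: 2, 3, ..., 5; delta = 14
  P[2]: 7 + 14 = 21
  P[3]: 19 + 14 = 33
  P[4]: 12 + 14 = 26
  P[5]: 16 + 14 = 30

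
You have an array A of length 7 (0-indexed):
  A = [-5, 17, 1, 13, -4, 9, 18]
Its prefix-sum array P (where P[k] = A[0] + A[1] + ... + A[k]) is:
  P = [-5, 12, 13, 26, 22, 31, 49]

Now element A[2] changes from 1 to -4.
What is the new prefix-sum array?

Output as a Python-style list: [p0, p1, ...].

Answer: [-5, 12, 8, 21, 17, 26, 44]

Derivation:
Change: A[2] 1 -> -4, delta = -5
P[k] for k < 2: unchanged (A[2] not included)
P[k] for k >= 2: shift by delta = -5
  P[0] = -5 + 0 = -5
  P[1] = 12 + 0 = 12
  P[2] = 13 + -5 = 8
  P[3] = 26 + -5 = 21
  P[4] = 22 + -5 = 17
  P[5] = 31 + -5 = 26
  P[6] = 49 + -5 = 44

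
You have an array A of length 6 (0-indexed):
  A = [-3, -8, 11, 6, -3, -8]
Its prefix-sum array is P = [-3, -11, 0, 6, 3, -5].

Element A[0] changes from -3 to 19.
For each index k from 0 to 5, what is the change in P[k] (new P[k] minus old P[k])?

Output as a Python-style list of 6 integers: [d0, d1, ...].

Element change: A[0] -3 -> 19, delta = 22
For k < 0: P[k] unchanged, delta_P[k] = 0
For k >= 0: P[k] shifts by exactly 22
Delta array: [22, 22, 22, 22, 22, 22]

Answer: [22, 22, 22, 22, 22, 22]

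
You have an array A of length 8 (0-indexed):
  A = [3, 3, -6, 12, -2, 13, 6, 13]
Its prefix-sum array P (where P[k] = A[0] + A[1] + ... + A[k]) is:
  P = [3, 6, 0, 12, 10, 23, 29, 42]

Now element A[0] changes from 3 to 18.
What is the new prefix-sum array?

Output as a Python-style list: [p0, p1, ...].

Answer: [18, 21, 15, 27, 25, 38, 44, 57]

Derivation:
Change: A[0] 3 -> 18, delta = 15
P[k] for k < 0: unchanged (A[0] not included)
P[k] for k >= 0: shift by delta = 15
  P[0] = 3 + 15 = 18
  P[1] = 6 + 15 = 21
  P[2] = 0 + 15 = 15
  P[3] = 12 + 15 = 27
  P[4] = 10 + 15 = 25
  P[5] = 23 + 15 = 38
  P[6] = 29 + 15 = 44
  P[7] = 42 + 15 = 57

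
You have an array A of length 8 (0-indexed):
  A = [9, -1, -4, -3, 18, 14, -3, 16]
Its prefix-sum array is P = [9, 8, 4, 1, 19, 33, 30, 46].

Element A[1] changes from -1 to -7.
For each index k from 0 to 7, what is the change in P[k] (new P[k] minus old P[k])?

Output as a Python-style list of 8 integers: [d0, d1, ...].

Answer: [0, -6, -6, -6, -6, -6, -6, -6]

Derivation:
Element change: A[1] -1 -> -7, delta = -6
For k < 1: P[k] unchanged, delta_P[k] = 0
For k >= 1: P[k] shifts by exactly -6
Delta array: [0, -6, -6, -6, -6, -6, -6, -6]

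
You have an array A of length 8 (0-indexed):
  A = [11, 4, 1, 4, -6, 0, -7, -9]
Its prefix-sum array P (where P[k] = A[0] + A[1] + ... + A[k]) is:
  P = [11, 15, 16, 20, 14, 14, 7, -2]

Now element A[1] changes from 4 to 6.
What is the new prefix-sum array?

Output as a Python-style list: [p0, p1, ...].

Answer: [11, 17, 18, 22, 16, 16, 9, 0]

Derivation:
Change: A[1] 4 -> 6, delta = 2
P[k] for k < 1: unchanged (A[1] not included)
P[k] for k >= 1: shift by delta = 2
  P[0] = 11 + 0 = 11
  P[1] = 15 + 2 = 17
  P[2] = 16 + 2 = 18
  P[3] = 20 + 2 = 22
  P[4] = 14 + 2 = 16
  P[5] = 14 + 2 = 16
  P[6] = 7 + 2 = 9
  P[7] = -2 + 2 = 0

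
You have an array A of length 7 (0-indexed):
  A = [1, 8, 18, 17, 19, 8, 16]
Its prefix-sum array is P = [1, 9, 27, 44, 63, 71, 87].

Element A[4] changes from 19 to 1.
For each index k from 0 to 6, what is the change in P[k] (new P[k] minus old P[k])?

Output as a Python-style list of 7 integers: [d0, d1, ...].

Element change: A[4] 19 -> 1, delta = -18
For k < 4: P[k] unchanged, delta_P[k] = 0
For k >= 4: P[k] shifts by exactly -18
Delta array: [0, 0, 0, 0, -18, -18, -18]

Answer: [0, 0, 0, 0, -18, -18, -18]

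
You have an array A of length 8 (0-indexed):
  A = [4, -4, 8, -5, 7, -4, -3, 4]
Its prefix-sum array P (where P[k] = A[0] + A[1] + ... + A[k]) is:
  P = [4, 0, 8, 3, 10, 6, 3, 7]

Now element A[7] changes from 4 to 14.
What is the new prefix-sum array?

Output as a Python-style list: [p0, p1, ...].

Answer: [4, 0, 8, 3, 10, 6, 3, 17]

Derivation:
Change: A[7] 4 -> 14, delta = 10
P[k] for k < 7: unchanged (A[7] not included)
P[k] for k >= 7: shift by delta = 10
  P[0] = 4 + 0 = 4
  P[1] = 0 + 0 = 0
  P[2] = 8 + 0 = 8
  P[3] = 3 + 0 = 3
  P[4] = 10 + 0 = 10
  P[5] = 6 + 0 = 6
  P[6] = 3 + 0 = 3
  P[7] = 7 + 10 = 17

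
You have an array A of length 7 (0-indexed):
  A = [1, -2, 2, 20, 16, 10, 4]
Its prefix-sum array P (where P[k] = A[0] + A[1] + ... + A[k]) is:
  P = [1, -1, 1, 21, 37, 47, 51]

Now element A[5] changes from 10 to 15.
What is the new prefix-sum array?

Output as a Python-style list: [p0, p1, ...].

Answer: [1, -1, 1, 21, 37, 52, 56]

Derivation:
Change: A[5] 10 -> 15, delta = 5
P[k] for k < 5: unchanged (A[5] not included)
P[k] for k >= 5: shift by delta = 5
  P[0] = 1 + 0 = 1
  P[1] = -1 + 0 = -1
  P[2] = 1 + 0 = 1
  P[3] = 21 + 0 = 21
  P[4] = 37 + 0 = 37
  P[5] = 47 + 5 = 52
  P[6] = 51 + 5 = 56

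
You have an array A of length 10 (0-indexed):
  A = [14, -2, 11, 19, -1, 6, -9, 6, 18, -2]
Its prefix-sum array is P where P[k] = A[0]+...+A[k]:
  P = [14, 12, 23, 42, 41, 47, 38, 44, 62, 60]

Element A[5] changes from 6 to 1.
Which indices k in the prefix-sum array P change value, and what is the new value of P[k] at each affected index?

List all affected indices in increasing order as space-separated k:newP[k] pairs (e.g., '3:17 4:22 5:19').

P[k] = A[0] + ... + A[k]
P[k] includes A[5] iff k >= 5
Affected indices: 5, 6, ..., 9; delta = -5
  P[5]: 47 + -5 = 42
  P[6]: 38 + -5 = 33
  P[7]: 44 + -5 = 39
  P[8]: 62 + -5 = 57
  P[9]: 60 + -5 = 55

Answer: 5:42 6:33 7:39 8:57 9:55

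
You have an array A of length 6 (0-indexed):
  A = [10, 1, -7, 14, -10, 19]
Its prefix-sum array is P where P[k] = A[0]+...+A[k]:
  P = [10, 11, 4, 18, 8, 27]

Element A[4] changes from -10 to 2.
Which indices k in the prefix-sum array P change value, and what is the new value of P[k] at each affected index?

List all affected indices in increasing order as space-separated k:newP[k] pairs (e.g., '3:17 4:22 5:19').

Answer: 4:20 5:39

Derivation:
P[k] = A[0] + ... + A[k]
P[k] includes A[4] iff k >= 4
Affected indices: 4, 5, ..., 5; delta = 12
  P[4]: 8 + 12 = 20
  P[5]: 27 + 12 = 39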